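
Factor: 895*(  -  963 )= - 861885 = - 3^2*5^1*107^1*179^1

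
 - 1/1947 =-1/1947 = - 0.00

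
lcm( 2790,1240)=11160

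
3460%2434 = 1026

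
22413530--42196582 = 64610112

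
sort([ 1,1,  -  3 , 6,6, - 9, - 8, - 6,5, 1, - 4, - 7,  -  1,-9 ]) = [ - 9, - 9,  -  8  , - 7, - 6, - 4,-3, - 1,1, 1, 1, 5, 6,6 ]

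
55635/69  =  18545/23 = 806.30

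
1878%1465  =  413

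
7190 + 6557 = 13747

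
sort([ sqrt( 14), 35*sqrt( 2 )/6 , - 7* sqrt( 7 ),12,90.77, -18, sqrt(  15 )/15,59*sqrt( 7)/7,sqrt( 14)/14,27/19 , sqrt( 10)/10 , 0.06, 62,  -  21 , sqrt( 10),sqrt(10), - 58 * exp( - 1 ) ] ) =[-58*exp (-1),- 21,- 7*sqrt(7 ) , - 18 , 0.06,sqrt(15)/15,  sqrt ( 14)/14,sqrt( 10 )/10, 27/19,sqrt ( 10 ),sqrt (10),sqrt( 14 ), 35*sqrt(2 ) /6,  12, 59*sqrt( 7 ) /7,62, 90.77 ]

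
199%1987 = 199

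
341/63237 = 341/63237 =0.01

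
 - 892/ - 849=892/849=1.05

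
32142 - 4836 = 27306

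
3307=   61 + 3246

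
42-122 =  - 80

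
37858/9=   37858/9 = 4206.44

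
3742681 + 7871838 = 11614519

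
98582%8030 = 2222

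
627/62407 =627/62407=0.01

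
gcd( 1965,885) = 15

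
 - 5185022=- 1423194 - 3761828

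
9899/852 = 11 + 527/852=11.62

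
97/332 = 97/332 = 0.29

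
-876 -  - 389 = -487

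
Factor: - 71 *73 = - 71^1*73^1 = - 5183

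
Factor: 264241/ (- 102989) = - 89^1*181^( - 1 )*569^ ( - 1 ) *2969^1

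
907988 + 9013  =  917001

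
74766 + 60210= 134976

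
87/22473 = 29/7491 = 0.00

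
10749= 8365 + 2384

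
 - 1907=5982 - 7889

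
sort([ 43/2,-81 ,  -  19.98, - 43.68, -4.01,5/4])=[ - 81, - 43.68,-19.98,-4.01,5/4,43/2]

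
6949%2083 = 700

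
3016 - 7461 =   -  4445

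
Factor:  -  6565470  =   - 2^1*3^1*5^1*218849^1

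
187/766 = 187/766=0.24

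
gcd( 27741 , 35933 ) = 1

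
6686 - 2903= 3783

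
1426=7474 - 6048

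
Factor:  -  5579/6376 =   -  2^( - 3)*7^1 = - 7/8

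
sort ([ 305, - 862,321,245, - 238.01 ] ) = [-862,  -  238.01,245,305,321]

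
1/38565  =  1/38565 = 0.00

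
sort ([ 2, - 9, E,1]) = [  -  9,1,2 , E ] 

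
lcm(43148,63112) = 4228504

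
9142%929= 781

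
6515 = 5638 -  - 877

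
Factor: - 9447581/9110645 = - 5^(-1)*11^1 * 13^1*23^(- 1)*227^ (-1)*349^(-1 ) *66067^1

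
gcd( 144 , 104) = 8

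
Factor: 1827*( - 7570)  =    -  13830390 = -  2^1*3^2*5^1*7^1*29^1*757^1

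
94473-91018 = 3455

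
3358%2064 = 1294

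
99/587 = 99/587= 0.17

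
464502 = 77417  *6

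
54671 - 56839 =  - 2168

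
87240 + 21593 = 108833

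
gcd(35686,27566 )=14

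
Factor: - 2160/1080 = - 2^1 = -  2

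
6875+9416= 16291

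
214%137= 77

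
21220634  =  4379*4846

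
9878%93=20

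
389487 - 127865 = 261622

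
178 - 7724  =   - 7546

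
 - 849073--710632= - 138441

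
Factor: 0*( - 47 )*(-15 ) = 0 = 0^1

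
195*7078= 1380210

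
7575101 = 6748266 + 826835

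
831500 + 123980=955480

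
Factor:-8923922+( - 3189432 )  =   -12113354 = - 2^1*11^1 * 550607^1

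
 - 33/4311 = - 11/1437 = - 0.01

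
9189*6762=62136018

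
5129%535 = 314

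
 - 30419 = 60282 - 90701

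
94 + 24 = 118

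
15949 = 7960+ 7989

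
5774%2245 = 1284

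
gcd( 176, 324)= 4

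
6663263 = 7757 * 859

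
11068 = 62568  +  -51500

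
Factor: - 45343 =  -45343^1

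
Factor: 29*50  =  1450 = 2^1*5^2*29^1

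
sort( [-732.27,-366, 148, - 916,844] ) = [-916 ,-732.27,-366,148, 844 ] 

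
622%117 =37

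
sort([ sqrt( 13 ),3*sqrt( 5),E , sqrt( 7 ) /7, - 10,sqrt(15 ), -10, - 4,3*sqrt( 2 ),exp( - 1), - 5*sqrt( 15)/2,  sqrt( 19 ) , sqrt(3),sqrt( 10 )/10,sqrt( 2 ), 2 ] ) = [- 10, - 10 , - 5*sqrt( 15 ) /2, - 4,sqrt( 10) /10, exp( - 1 ) , sqrt(7)/7, sqrt(2 ),  sqrt(3 ),2,  E,sqrt( 13),sqrt( 15 ),  3*sqrt( 2),sqrt ( 19),3*sqrt( 5) ] 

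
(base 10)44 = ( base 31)1D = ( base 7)62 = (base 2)101100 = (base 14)32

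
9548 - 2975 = 6573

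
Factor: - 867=-3^1*17^2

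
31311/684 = 45 + 59/76=   45.78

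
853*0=0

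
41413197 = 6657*6221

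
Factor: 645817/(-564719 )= - 653/571 = -571^(-1)* 653^1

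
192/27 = 64/9= 7.11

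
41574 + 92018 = 133592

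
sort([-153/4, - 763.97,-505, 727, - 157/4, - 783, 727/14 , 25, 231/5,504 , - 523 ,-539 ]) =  [-783, -763.97,-539 , - 523,- 505, - 157/4, - 153/4,25 , 231/5,  727/14, 504,727]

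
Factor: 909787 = 909787^1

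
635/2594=635/2594 = 0.24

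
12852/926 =13  +  407/463 = 13.88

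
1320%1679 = 1320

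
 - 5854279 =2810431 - 8664710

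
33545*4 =134180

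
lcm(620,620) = 620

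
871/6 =145 + 1/6 = 145.17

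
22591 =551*41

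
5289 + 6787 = 12076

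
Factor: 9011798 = 2^1*4505899^1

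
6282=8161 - 1879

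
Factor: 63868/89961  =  2^2*3^( - 1)*7^1*157^( - 1 )*191^( - 1)*2281^1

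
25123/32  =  25123/32 =785.09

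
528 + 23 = 551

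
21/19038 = 7/6346 = 0.00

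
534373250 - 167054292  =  367318958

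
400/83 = 400/83 =4.82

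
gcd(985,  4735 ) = 5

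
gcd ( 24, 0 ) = 24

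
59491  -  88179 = -28688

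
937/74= 937/74= 12.66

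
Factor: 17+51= 2^2*17^1  =  68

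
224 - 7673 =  - 7449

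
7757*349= 2707193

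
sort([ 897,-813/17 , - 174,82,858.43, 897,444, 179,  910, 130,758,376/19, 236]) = [  -  174, - 813/17,376/19, 82, 130,179,236, 444,758, 858.43, 897, 897,910]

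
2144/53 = 40 + 24/53 = 40.45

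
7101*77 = 546777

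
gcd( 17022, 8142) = 6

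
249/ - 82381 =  - 249/82381 = - 0.00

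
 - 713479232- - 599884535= - 113594697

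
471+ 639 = 1110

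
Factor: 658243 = 269^1 *2447^1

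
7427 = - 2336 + 9763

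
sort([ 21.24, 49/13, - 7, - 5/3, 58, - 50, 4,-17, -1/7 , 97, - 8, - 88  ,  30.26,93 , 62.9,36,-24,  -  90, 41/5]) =[ - 90 , - 88, - 50, - 24, - 17, - 8,  -  7, - 5/3, - 1/7, 49/13,4, 41/5,21.24, 30.26,36, 58, 62.9,93,97 ]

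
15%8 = 7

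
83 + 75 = 158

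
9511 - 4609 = 4902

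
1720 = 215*8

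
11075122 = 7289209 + 3785913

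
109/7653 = 109/7653  =  0.01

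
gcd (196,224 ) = 28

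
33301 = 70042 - 36741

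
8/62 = 4/31 = 0.13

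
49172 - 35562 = 13610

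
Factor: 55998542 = 2^1 *27999271^1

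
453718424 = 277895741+175822683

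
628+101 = 729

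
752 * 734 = 551968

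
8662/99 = 87+49/99 = 87.49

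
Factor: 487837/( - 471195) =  - 3^( - 2)*5^( - 1)*7^1*37^(-1)*283^ ( - 1)*69691^1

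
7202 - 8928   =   - 1726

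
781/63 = 781/63  =  12.40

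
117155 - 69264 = 47891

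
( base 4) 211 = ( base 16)25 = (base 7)52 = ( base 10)37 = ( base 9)41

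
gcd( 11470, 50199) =1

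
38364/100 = 9591/25 = 383.64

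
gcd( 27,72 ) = 9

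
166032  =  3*55344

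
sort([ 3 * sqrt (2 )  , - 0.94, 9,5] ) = [-0.94, 3*sqrt(2 ), 5, 9]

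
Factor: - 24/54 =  - 4/9  =  - 2^2*3^( -2)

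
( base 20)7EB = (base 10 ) 3091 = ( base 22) 68b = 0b110000010011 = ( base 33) 2RM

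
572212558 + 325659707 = 897872265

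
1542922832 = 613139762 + 929783070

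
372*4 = 1488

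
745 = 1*745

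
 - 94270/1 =-94270 = - 94270.00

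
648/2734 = 324/1367 = 0.24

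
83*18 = 1494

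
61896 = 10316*6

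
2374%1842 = 532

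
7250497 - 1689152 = 5561345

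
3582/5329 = 3582/5329=0.67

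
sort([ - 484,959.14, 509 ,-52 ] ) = [ - 484, - 52 , 509,  959.14 ] 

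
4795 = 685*7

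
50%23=4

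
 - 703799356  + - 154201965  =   - 858001321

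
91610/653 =140+190/653 =140.29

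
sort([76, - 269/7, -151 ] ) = [ - 151,-269/7,76 ]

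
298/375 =298/375= 0.79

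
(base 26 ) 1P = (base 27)1O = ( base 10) 51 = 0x33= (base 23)25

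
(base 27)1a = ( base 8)45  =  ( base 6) 101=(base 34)13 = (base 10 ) 37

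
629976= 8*78747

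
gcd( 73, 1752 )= 73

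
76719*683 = 52399077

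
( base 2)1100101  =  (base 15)6B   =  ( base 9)122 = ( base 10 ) 101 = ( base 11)92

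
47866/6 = 7977 + 2/3 = 7977.67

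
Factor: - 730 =-2^1 *5^1*73^1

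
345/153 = 2 +13/51= 2.25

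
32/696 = 4/87 = 0.05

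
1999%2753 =1999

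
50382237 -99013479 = -48631242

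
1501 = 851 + 650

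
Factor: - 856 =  - 2^3 * 107^1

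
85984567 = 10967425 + 75017142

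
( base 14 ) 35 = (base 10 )47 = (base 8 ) 57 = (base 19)29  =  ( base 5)142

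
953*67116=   63961548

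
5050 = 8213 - 3163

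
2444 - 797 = 1647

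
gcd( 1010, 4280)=10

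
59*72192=4259328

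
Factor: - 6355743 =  - 3^1*2118581^1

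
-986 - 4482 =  - 5468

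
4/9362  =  2/4681 = 0.00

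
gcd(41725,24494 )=1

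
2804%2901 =2804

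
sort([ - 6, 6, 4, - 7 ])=[-7,- 6, 4, 6 ] 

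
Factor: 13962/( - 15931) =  - 78/89 = - 2^1*3^1*13^1*89^(-1)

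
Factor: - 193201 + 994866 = 5^1 * 23^1*6971^1=801665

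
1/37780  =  1/37780= 0.00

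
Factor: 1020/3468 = 5^1*17^(-1) =5/17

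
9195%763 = 39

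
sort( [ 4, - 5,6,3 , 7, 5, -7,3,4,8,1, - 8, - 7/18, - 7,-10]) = [ - 10, - 8, - 7, - 7, - 5, - 7/18 , 1,3, 3, 4,4,  5,6,7,8]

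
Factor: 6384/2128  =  3^1 = 3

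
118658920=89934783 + 28724137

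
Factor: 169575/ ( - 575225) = -51/173 = -3^1*17^1*173^(-1 )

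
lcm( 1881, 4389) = 13167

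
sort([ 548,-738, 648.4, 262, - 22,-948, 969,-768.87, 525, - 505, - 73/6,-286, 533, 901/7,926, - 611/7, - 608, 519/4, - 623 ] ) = [ - 948, - 768.87 , - 738, - 623, - 608,  -  505, - 286,-611/7, - 22, -73/6 , 901/7,519/4, 262, 525, 533 , 548,648.4,926,969 ]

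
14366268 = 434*33102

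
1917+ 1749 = 3666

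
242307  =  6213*39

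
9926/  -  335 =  - 9926/335 = - 29.63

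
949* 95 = 90155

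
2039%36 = 23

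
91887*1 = 91887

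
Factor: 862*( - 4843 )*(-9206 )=2^2*29^1*167^1*431^1*4603^1= 38431975196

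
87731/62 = 1415 + 1/62 = 1415.02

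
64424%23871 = 16682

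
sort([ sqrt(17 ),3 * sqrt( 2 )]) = [sqrt(17 ), 3*sqrt( 2 ) ] 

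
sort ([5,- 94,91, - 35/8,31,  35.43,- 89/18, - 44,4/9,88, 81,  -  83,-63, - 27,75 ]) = [-94,-83, - 63, - 44,-27,- 89/18, - 35/8, 4/9, 5,31,35.43,75,81, 88,91 ]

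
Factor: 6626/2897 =2^1 * 2897^ ( - 1 )*3313^1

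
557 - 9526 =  - 8969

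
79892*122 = 9746824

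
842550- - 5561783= 6404333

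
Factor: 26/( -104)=  -  2^(- 2) = -1/4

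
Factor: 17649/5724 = 37/12 = 2^ (-2) * 3^(  -  1)*37^1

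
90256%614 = 612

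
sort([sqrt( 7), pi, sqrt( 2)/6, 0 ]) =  [ 0, sqrt( 2)/6,sqrt( 7) , pi]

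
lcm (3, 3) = 3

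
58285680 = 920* 63354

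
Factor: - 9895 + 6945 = - 2950 = -2^1 * 5^2 * 59^1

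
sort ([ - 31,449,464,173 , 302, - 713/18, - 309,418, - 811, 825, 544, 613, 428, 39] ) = [ - 811, - 309, - 713/18,-31, 39, 173, 302, 418, 428,449, 464,  544,613, 825]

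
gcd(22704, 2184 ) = 24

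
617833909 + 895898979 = 1513732888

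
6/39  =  2/13 = 0.15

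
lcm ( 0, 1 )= 0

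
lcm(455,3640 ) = 3640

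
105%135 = 105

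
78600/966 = 13100/161   =  81.37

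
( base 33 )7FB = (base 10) 8129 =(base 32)7U1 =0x1fc1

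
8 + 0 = 8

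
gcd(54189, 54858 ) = 669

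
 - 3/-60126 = 1/20042 = 0.00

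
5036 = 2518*2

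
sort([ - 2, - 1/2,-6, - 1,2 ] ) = [ - 6, - 2,-1, - 1/2,2]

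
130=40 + 90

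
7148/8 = 1787/2  =  893.50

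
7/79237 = 7/79237 = 0.00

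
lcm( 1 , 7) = 7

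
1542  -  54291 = -52749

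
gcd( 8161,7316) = 1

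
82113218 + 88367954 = 170481172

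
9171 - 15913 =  - 6742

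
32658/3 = 10886 = 10886.00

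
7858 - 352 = 7506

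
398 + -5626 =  - 5228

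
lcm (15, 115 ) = 345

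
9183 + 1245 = 10428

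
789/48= 263/16= 16.44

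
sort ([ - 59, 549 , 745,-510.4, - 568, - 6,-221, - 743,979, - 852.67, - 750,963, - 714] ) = [ - 852.67, - 750, - 743, - 714,-568 ,  -  510.4, - 221, - 59,- 6, 549, 745 , 963, 979 ] 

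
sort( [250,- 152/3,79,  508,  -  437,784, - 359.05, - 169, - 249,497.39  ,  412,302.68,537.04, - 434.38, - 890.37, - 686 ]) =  [ - 890.37, - 686, - 437, - 434.38, - 359.05,-249, - 169, - 152/3,79,250,302.68, 412, 497.39 , 508, 537.04, 784]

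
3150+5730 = 8880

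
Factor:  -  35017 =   -  19^2*97^1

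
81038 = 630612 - 549574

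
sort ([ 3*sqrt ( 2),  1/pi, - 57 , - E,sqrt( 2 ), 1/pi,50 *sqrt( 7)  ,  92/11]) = [ - 57, - E,  1/pi , 1/pi,sqrt(2 ) , 3*sqrt( 2 ),  92/11,50*sqrt( 7 ) ] 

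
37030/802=18515/401  =  46.17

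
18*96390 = 1735020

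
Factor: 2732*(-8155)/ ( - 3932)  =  5569865/983 = 5^1*7^1 * 233^1*683^1 * 983^( - 1)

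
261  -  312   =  -51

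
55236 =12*4603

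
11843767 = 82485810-70642043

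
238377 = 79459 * 3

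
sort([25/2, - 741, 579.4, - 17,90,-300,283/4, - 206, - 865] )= [ - 865, - 741, - 300, - 206, - 17,25/2,283/4,90,579.4 ]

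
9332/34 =274 + 8/17 =274.47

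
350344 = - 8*( - 43793 ) 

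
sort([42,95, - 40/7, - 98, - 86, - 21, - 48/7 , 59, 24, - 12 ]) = [ - 98, - 86, - 21, - 12 , - 48/7,-40/7, 24,42, 59,95]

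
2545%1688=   857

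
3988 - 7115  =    -  3127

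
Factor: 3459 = 3^1*1153^1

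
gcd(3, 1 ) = 1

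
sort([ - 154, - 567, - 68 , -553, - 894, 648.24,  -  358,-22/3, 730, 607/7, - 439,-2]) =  [ - 894, - 567, - 553, - 439, - 358, - 154,-68  , - 22/3, - 2,607/7 , 648.24,730] 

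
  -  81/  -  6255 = 9/695=0.01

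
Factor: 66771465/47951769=22257155/15983923=5^1* 199^1 * 3989^( - 1 )*4007^( - 1)*22369^1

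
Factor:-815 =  - 5^1*163^1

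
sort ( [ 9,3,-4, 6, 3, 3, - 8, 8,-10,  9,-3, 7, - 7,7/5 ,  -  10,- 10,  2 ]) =[-10,-10,-10,-8, - 7, - 4,-3, 7/5,2,  3, 3,3,  6, 7,8, 9, 9 ] 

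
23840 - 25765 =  - 1925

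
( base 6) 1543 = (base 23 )I9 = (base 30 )E3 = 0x1A7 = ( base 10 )423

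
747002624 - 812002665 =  - 65000041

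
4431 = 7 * 633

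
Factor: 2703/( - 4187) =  - 51/79 = - 3^1*17^1 * 79^( - 1) 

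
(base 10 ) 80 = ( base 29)2M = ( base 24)38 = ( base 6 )212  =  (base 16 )50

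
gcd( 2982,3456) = 6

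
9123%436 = 403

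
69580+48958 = 118538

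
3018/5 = 603 + 3/5 = 603.60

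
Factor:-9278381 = -7^1*1325483^1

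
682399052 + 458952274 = 1141351326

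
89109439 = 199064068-109954629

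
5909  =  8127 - 2218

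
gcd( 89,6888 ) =1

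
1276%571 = 134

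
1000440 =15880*63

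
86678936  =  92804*934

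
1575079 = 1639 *961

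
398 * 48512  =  19307776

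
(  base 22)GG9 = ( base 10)8105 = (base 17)1B0D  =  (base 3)102010012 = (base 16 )1FA9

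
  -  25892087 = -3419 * 7573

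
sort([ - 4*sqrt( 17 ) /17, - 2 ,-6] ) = [ -6,- 2, -4*sqrt (17 )/17 ] 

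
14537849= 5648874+8888975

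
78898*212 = 16726376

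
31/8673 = 31/8673=0.00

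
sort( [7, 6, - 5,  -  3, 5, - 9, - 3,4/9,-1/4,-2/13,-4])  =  [  -  9 ,- 5,-4 ,-3,-3 , - 1/4 ,-2/13, 4/9, 5, 6,7]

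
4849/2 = 2424 + 1/2  =  2424.50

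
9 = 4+5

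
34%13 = 8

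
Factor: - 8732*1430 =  - 2^3 * 5^1*11^1*13^1*37^1*59^1 = -12486760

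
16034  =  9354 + 6680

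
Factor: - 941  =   - 941^1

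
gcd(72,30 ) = 6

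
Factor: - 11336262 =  - 2^1*3^1 * 7^1*43^1 * 6277^1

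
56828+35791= 92619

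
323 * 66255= 21400365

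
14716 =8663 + 6053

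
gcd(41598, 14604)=6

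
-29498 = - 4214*7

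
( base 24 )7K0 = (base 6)32520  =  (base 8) 10640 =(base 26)6he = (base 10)4512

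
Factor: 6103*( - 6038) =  - 36849914 = - 2^1*17^1 * 359^1*3019^1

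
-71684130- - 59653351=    - 12030779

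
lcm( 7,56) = 56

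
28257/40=28257/40 = 706.42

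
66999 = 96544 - 29545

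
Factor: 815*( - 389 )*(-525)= 3^1  *  5^3*7^1*163^1*389^1   =  166443375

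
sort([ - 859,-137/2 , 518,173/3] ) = [ - 859 , - 137/2 , 173/3, 518] 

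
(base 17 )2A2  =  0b1011101110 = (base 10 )750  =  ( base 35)lf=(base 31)o6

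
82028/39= 2103 + 11/39 = 2103.28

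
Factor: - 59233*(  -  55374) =3279968142 = 2^1 * 3^1*11^1*839^1*59233^1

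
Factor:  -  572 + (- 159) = -731 = -17^1*43^1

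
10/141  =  10/141 = 0.07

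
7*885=6195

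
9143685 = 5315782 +3827903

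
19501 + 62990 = 82491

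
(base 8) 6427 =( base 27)4g3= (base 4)310113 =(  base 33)32i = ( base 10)3351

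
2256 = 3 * 752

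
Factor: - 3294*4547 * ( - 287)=2^1*3^3*7^1*41^1*61^1*4547^1= 4298633766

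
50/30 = 5/3 = 1.67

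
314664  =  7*44952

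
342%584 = 342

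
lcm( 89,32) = 2848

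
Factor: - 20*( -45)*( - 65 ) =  - 58500 = -2^2*3^2*5^3*13^1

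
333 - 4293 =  - 3960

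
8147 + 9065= 17212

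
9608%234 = 14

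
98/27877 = 98/27877 = 0.00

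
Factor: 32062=2^1 *17^1*23^1 *41^1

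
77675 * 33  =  2563275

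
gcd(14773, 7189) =79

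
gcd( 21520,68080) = 80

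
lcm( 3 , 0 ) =0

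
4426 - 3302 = 1124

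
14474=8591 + 5883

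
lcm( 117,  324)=4212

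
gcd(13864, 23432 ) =8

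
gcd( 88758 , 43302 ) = 6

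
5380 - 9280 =  -  3900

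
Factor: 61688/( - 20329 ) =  - 88/29= - 2^3*11^1*29^( - 1 ) 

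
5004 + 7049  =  12053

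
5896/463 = 12 + 340/463 = 12.73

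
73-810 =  - 737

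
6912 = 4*1728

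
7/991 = 7/991=0.01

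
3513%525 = 363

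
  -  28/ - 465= 28/465 = 0.06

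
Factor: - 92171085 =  - 3^1*5^1*83^1*101^1*733^1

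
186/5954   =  93/2977  =  0.03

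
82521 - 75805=6716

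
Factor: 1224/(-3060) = -2^1*5^( - 1) = - 2/5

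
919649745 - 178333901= 741315844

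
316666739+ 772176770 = 1088843509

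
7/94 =7/94 = 0.07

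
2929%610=489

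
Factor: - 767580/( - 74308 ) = 191895/18577=3^1*5^1*11^1 * 13^( - 1)*1163^1*1429^( - 1) 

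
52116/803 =52116/803  =  64.90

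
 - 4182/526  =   - 8 + 13/263=- 7.95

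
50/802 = 25/401 = 0.06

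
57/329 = 57/329 = 0.17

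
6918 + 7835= 14753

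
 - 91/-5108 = 91/5108= 0.02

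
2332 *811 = 1891252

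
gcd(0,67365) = 67365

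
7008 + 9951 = 16959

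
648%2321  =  648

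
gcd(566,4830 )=2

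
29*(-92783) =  - 2690707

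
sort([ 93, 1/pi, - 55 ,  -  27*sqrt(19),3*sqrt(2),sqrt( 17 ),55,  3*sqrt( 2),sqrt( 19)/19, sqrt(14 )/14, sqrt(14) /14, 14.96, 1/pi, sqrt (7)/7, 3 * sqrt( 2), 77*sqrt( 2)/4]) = [-27 * sqrt( 19),-55, sqrt( 19 ) /19, sqrt( 14 )/14, sqrt( 14) /14, 1/pi, 1/pi,sqrt( 7)/7, sqrt(17 ) , 3* sqrt(2), 3*sqrt( 2),  3 *sqrt( 2), 14.96, 77*sqrt( 2) /4, 55, 93] 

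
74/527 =74/527 = 0.14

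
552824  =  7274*76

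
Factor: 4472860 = 2^2 * 5^1*7^1*43^1*743^1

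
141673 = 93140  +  48533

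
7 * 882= 6174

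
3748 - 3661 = 87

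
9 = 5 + 4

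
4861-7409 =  - 2548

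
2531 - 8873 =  - 6342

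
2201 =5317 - 3116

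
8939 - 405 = 8534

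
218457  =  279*783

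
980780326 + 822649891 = 1803430217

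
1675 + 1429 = 3104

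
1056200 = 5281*200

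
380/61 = 380/61 = 6.23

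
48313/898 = 53  +  719/898 = 53.80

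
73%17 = 5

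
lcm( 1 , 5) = 5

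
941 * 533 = 501553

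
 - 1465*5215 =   -  7639975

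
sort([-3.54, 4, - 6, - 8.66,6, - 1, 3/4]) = [  -  8.66, - 6,  -  3.54 ,  -  1,3/4,4, 6]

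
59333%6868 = 4389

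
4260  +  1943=6203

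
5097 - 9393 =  - 4296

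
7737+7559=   15296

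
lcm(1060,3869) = 77380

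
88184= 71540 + 16644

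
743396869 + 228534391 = 971931260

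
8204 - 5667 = 2537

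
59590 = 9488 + 50102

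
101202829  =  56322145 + 44880684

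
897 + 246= 1143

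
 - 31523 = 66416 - 97939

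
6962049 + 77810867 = 84772916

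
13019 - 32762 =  - 19743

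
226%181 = 45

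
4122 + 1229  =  5351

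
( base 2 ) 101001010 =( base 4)11022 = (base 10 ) 330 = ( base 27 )c6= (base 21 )ff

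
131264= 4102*32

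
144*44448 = 6400512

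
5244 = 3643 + 1601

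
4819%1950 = 919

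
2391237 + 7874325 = 10265562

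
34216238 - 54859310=  -  20643072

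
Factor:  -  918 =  - 2^1*3^3*17^1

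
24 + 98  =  122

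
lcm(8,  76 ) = 152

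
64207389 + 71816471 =136023860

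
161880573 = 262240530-100359957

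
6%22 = 6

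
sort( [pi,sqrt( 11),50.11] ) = [pi, sqrt( 11), 50.11 ]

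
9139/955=9139/955=9.57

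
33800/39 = 866 + 2/3 = 866.67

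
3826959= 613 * 6243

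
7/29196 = 7/29196 = 0.00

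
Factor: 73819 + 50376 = 124195 = 5^1*59^1*421^1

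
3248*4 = 12992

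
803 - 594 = 209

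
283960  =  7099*40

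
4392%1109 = 1065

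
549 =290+259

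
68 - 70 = -2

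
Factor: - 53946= -2^1*3^6*37^1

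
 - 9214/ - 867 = 542/51 = 10.63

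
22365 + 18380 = 40745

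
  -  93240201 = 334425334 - 427665535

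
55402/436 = 127 + 15/218 = 127.07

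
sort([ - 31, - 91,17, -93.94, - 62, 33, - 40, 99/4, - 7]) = [ - 93.94, - 91, - 62 , - 40, - 31, - 7,17,99/4,33]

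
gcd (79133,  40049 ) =1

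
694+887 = 1581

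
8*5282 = 42256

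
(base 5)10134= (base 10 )669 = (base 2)1010011101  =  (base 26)pj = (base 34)jn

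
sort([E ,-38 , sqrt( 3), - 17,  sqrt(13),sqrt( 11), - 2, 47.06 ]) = [ - 38,- 17,  -  2,sqrt(3),E, sqrt( 11),sqrt( 13),47.06]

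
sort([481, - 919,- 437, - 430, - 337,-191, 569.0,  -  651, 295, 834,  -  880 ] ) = [ - 919 , - 880,-651, - 437, - 430,-337, - 191,295,481, 569.0,834]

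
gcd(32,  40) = 8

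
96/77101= 96/77101= 0.00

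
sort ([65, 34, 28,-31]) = [-31,  28, 34,65]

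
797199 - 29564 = 767635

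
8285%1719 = 1409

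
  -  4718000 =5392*( - 875 )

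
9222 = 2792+6430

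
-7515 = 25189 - 32704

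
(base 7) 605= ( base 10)299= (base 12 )20B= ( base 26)bd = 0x12b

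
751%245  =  16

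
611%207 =197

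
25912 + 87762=113674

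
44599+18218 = 62817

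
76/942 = 38/471 = 0.08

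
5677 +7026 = 12703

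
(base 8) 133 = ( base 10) 91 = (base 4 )1123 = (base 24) 3J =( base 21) 47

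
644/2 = 322 = 322.00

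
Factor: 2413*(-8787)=-21203031   =  -3^1 *19^1*29^1*101^1*127^1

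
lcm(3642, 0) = 0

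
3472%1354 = 764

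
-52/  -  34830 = 26/17415  =  0.00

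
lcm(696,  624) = 18096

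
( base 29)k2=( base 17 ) 204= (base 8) 1106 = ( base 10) 582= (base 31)io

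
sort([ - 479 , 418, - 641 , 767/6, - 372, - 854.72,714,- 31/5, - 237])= [ - 854.72, - 641, - 479, -372, - 237, - 31/5, 767/6 , 418, 714 ]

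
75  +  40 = 115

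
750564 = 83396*9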